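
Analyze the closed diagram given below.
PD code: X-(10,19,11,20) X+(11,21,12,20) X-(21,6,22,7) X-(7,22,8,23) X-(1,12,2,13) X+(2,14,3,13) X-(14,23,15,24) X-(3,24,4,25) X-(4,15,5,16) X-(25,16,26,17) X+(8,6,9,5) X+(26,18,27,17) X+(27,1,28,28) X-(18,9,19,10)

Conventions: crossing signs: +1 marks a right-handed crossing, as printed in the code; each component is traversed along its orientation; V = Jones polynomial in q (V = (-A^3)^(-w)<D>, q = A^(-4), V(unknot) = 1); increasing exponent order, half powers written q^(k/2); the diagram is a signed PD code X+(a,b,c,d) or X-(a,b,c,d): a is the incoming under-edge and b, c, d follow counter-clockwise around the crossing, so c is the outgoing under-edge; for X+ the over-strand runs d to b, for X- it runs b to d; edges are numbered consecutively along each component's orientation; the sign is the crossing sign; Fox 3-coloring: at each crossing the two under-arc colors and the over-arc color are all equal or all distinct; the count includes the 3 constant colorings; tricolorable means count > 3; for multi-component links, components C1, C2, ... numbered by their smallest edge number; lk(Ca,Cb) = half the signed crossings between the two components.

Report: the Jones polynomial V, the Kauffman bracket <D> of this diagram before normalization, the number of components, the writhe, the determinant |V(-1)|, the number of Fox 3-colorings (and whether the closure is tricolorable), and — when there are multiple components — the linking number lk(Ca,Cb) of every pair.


V = -q^-6 + q^-5 - q^-4 + 2q^-3 - q^-2 + q^-1
<D> = A^-8 - A^-4 + 2 - A^4 + A^8 - A^12 (w = -4)
1 component over 14 crossings, w = -4
3 Fox colorings among 3^14, |V(-1)| = 7: not tricolorable
why: V spans 5 powers of q: at least 5 crossings in any diagram


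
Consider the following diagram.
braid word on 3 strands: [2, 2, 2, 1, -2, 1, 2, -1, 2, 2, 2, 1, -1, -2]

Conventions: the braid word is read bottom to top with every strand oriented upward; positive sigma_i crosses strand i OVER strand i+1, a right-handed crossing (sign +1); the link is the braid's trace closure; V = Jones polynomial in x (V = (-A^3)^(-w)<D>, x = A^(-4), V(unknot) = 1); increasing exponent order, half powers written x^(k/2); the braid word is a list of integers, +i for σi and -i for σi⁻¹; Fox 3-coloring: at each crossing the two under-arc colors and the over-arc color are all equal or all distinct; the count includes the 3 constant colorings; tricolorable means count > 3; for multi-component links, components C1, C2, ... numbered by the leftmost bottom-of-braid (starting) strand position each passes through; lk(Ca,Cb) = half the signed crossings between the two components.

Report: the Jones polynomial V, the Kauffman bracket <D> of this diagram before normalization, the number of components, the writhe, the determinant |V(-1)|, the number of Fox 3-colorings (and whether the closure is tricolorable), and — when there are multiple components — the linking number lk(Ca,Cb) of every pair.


V = 2x^2 - x^3 + 3x^4 - 3x^5 + 4x^6 - 3x^7 + 2x^8 - x^9 + x^10
<D> = A^-22 - A^-18 + 2A^-14 - 3A^-10 + 4A^-6 - 3A^-2 + 3A^2 - A^6 + 2A^10 (w = +6)
3 components over 14 crossings, w = +6
lk(C1,C2): -1
lk(C1,C3) = +1
linking number lk(C2,C3) = +3
3 Fox colorings among 3^14, |V(-1)| = 20: not tricolorable
why: span 8 respects span(V) <= c + mu - 1 = 16 for this 3-component diagram


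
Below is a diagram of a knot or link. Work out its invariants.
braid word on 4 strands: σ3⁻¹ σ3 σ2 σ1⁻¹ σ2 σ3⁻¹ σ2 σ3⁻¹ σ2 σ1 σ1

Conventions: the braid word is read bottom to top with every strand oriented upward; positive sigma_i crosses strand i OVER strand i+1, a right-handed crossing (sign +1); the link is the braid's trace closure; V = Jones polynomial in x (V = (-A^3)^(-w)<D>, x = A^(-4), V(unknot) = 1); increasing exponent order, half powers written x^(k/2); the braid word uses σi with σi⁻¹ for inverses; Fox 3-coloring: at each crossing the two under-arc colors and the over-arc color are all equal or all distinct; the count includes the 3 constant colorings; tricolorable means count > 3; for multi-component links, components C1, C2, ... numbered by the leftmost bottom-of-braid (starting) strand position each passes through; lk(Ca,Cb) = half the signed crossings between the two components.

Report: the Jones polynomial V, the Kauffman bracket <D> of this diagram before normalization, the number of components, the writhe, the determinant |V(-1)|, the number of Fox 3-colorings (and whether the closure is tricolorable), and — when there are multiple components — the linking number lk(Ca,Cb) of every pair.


Jones polynomial: V(x) = x^-1 - 2 + 4x - 4x^2 + 5x^3 - 5x^4 + 3x^5 - 2x^6 + x^7
<D> = -A^-19 + 2A^-15 - 3A^-11 + 5A^-7 - 5A^-3 + 4A - 4A^5 + 2A^9 - A^13; writhe +3
components 1, writhe +3 (11 crossings)
3-colorings: 9 of 3^11, det 27 — tricolorable
note: free reduction leaves σ2 σ1⁻¹ σ2 σ3⁻¹ σ2 σ3⁻¹ σ2 σ1 σ1 of the original 11 letters


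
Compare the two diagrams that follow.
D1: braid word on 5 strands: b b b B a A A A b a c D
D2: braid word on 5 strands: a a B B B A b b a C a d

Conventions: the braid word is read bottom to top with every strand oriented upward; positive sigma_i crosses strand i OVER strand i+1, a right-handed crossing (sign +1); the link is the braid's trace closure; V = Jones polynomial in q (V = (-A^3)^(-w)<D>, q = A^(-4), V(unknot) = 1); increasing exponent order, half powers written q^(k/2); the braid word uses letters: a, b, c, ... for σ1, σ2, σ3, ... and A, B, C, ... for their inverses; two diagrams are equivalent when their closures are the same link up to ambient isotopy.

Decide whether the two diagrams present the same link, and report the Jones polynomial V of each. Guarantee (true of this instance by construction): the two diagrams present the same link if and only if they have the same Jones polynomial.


equivalent: no
D1 (bracket A^6; 12 crossings at w = +2): V = 1
D2 (bracket -A^-18 + 2A^-14 - 4A^-10 + 5A^-6 - 4A^-2 + 5A^2 - 3A^6 + 2A^10 - A^14; 12 crossings at w = +2): V = -q^-2 + 2q^-1 - 3 + 5q - 4q^2 + 5q^3 - 4q^4 + 2q^5 - q^6
key observation: 2 classes among 2 diagrams; unequal V(q) rules out equality


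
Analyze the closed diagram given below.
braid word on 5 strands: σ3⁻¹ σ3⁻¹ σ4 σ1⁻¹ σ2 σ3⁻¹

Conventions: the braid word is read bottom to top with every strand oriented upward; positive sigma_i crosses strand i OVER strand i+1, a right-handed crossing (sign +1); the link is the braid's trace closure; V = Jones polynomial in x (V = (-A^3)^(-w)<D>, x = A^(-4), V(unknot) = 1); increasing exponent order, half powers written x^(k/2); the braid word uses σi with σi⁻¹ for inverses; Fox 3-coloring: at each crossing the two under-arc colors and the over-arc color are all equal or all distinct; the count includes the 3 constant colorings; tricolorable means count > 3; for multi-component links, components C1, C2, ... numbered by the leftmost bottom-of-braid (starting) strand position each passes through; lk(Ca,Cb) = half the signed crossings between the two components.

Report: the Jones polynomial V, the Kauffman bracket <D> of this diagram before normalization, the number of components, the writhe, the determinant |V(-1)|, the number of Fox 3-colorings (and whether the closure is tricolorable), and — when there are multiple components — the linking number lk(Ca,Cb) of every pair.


V = -x^-4 + x^-3 + x^-1
<D> = A^-2 + A^6 - A^10 (w = -2)
1 component over 6 crossings, w = -2
9 Fox colorings among 3^6, |V(-1)| = 3: tricolorable
why: V spans 3 powers of x: at least 3 crossings in any diagram


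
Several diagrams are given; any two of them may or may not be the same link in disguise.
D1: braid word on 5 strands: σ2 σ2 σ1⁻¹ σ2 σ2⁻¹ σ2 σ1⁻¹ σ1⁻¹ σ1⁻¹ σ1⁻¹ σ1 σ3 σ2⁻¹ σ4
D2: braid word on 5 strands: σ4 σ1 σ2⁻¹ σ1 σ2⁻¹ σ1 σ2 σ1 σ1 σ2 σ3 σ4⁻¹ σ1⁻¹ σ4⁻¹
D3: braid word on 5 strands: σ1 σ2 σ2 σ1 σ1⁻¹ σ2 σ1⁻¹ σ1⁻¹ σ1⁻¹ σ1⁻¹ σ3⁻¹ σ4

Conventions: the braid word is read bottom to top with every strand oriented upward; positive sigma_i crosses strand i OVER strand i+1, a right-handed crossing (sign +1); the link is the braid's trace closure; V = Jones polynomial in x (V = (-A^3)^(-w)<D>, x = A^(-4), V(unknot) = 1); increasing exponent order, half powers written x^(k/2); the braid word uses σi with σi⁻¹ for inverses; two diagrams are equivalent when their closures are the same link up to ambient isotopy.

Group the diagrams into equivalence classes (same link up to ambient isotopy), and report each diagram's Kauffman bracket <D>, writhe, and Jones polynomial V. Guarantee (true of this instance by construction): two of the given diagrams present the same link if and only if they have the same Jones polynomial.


equivalence classes: {D1} | {D2} | {D3}
D1 (bracket A^-4 - 1 + 2A^4 - 2A^8 + 2A^12 - 2A^16 + A^20; 14 crossings at w = 0): V = x^-5 - 2x^-4 + 2x^-3 - 2x^-2 + 2x^-1 - 1 + x
V(D2) = x + x^3 - x^4  [14 crossings, <D> = -A^-4 + 1 + A^8, w = +4]
V(D3) = -x^-3 + x^-2 - x^-1 + 3 - x + x^2 - x^3  (w 0, c 12, <D> = -A^-12 + A^-8 - A^-4 + 3 - A^4 + A^8 - A^12)
observation: 3 classes among 3 diagrams; unequal V(x) rules out equality


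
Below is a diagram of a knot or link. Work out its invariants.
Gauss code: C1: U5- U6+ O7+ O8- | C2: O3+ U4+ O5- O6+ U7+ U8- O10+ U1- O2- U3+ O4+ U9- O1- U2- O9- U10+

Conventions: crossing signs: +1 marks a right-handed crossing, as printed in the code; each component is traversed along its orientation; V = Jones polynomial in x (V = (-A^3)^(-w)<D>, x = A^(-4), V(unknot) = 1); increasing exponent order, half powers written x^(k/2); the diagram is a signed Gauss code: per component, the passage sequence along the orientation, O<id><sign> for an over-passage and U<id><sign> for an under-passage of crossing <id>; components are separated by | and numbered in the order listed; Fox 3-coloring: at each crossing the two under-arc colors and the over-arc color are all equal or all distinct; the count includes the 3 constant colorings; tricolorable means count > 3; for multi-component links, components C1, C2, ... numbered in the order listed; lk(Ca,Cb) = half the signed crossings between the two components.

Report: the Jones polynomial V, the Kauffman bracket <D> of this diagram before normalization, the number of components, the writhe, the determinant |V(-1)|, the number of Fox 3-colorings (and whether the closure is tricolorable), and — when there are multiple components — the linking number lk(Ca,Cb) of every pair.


Jones polynomial: V(x) = x^(-7/2) - x^(-5/2) - x^(-1/2) - x^(1/2) - x^(5/2) + x^(7/2)
<D> = A^-14 - A^-10 - A^-2 - A^2 - A^10 + A^14; writhe 0
components 2, writhe 0 (10 crossings)
linking number lk(C1,C2) = 0
3-colorings: 9 of 3^10, det 0 — tricolorable
note: span 7 respects span(V) <= c + mu - 1 = 11 for this 2-component diagram


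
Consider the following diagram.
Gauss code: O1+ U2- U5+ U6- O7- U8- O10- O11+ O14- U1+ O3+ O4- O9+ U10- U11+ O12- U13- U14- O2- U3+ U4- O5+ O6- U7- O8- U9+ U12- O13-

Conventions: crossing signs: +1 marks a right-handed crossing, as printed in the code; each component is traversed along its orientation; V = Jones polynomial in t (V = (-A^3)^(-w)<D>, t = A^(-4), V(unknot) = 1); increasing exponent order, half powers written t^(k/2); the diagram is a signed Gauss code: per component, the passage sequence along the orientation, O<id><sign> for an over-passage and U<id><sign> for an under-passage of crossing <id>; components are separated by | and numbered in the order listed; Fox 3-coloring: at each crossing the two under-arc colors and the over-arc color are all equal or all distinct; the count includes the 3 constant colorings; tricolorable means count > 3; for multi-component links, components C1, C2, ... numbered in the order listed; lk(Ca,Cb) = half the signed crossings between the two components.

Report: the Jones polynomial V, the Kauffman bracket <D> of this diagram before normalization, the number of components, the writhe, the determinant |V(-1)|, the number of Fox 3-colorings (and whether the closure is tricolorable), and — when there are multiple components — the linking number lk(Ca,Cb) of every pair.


V = -t^-4 + t^-3 + t^-1
<D> = A^-8 + 1 - A^4 (w = -4)
1 component over 14 crossings, w = -4
9 Fox colorings among 3^14, |V(-1)| = 3: tricolorable
why: det 3 = |V(-1)|; divisible by 3, so tricolorable


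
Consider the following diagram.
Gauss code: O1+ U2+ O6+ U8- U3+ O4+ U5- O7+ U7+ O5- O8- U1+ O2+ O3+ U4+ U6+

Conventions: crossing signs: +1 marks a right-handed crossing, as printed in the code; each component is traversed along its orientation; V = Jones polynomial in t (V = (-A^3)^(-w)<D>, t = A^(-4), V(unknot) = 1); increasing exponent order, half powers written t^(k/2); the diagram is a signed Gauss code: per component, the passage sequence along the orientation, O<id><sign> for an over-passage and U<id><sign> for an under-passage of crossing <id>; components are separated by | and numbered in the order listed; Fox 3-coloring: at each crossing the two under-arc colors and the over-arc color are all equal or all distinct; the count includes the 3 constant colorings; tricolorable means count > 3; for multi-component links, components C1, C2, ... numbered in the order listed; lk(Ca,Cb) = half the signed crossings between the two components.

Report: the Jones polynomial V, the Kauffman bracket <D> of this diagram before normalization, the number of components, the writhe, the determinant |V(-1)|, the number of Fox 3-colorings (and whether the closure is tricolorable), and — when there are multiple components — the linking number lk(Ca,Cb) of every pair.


V = t - t^2 + 2t^3 - t^4 + t^5 - t^6
<D> = -A^-12 + A^-8 - A^-4 + 2 - A^4 + A^8 (w = +4)
1 component over 8 crossings, w = +4
3 Fox colorings among 3^8, |V(-1)| = 7: not tricolorable
why: the span of V is 5, forcing >= 5 crossings in any diagram


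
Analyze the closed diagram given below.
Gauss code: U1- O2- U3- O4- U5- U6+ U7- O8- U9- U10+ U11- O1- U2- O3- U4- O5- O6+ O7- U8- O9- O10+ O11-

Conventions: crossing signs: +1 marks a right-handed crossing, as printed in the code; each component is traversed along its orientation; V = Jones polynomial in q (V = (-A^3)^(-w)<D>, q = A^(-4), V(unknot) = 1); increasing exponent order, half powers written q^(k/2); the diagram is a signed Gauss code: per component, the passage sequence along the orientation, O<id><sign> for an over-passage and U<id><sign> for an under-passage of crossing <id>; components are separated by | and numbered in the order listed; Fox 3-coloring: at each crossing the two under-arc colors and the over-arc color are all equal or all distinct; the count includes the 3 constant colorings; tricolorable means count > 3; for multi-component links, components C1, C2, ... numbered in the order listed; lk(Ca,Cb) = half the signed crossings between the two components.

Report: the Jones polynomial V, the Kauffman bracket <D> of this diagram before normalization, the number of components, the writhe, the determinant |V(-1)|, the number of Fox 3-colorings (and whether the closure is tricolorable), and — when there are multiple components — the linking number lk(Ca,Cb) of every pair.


V(q) = -q^-10 + q^-9 - q^-8 + q^-7 - q^-6 + q^-5 + q^-3
bracket: -A^-9 - A^-1 + A^3 - A^7 + A^11 - A^15 + A^19, w = -7
1 component, writhe -7, over 11 crossings
det 7, colorings 3 of 3^11 — not tricolorable
observation: V spans 7 powers of q: at least 7 crossings in any diagram


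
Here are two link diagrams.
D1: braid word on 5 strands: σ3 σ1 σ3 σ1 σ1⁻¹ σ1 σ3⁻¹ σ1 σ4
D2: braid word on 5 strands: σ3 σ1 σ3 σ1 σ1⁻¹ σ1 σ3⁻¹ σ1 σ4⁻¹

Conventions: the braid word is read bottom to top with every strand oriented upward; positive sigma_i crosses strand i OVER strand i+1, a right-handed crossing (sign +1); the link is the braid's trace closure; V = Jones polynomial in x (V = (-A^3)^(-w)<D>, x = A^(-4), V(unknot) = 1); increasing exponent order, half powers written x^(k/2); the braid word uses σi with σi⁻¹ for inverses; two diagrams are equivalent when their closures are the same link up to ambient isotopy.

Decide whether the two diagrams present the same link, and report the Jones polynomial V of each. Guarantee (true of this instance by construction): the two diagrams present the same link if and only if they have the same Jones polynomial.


same link: yes
V(D1) = -x^(1/2) - x^(3/2) - x^(5/2) + x^(9/2)  [9 crossings, <D> = -A^-3 + A^5 + A^9 + A^13, w = +5]
V(D2) = -x^(1/2) - x^(3/2) - x^(5/2) + x^(9/2)  [9 crossings, <D> = -A^-9 + A^-1 + A^3 + A^7, w = +3]
insight: one V(x) for all 2 diagrams — one class (guaranteed)


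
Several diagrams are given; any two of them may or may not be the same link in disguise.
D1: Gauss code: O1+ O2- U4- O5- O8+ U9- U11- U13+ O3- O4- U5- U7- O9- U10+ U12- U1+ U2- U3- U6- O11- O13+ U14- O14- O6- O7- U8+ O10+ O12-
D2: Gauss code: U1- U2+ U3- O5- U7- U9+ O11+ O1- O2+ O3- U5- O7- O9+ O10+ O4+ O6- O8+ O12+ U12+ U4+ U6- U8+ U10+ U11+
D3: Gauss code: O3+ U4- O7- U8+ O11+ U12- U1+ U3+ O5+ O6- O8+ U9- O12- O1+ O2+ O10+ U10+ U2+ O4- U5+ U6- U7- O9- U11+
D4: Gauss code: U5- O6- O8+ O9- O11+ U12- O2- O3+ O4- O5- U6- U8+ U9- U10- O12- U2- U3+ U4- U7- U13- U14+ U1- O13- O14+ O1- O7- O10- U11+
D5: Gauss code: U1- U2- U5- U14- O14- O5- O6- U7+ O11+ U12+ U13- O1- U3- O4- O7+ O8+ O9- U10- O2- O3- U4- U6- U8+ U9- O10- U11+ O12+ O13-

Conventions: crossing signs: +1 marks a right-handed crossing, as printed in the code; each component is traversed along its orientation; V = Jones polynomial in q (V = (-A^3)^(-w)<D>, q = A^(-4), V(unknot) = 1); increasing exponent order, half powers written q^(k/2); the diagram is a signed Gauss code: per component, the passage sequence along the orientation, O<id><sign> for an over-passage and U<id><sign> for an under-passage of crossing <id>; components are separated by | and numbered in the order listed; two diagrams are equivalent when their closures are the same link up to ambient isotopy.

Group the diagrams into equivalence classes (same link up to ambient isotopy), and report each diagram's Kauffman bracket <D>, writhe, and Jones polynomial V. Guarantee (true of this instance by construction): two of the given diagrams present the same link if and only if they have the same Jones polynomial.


equivalence classes: {D1, D4, D5} | {D2} | {D3}
D1 (bracket A^-14 - A^-10 + 2A^-6 - A^-2 + A^2 - A^6; 14 crossings at w = -6): V = -q^-6 + q^-5 - q^-4 + 2q^-3 - q^-2 + q^-1
V(D2) = 1  [12 crossings, <D> = A^6, w = +2]
D3 (bracket -A^-6 + 2A^-2 - 2A^2 + 3A^6 - 2A^10 + 2A^14 - A^18; 12 crossings at w = +2): V = -q^-3 + 2q^-2 - 2q^-1 + 3 - 2q + 2q^2 - q^3
V(D4) = -q^-6 + q^-5 - q^-4 + 2q^-3 - q^-2 + q^-1  [14 crossings, <D> = A^-14 - A^-10 + 2A^-6 - A^-2 + A^2 - A^6, w = -6]
V(D5) = -q^-6 + q^-5 - q^-4 + 2q^-3 - q^-2 + q^-1  (w -6, c 14, <D> = A^-14 - A^-10 + 2A^-6 - A^-2 + A^2 - A^6)
key observation: V(q) takes 3 values over 5 diagrams, fixing the grouping


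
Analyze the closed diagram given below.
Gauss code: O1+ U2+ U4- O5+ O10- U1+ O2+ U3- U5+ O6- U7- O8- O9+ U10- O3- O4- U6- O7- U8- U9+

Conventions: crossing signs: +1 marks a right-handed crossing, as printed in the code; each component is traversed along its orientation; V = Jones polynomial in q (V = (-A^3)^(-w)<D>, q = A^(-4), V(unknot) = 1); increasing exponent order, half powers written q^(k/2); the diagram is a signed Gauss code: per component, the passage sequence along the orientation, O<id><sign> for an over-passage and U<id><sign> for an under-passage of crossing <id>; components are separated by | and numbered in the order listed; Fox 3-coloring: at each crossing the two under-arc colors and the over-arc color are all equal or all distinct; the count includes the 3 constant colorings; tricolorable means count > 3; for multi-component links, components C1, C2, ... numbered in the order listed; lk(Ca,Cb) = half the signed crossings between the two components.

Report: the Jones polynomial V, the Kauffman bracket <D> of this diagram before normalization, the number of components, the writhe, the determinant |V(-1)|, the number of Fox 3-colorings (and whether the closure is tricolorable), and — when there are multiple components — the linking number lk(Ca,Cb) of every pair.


V = -q^-5 + q^-4 - q^-3 + 2q^-2 - q^-1 + 2 - q
<D> = -A^-10 + 2A^-6 - A^-2 + 2A^2 - A^6 + A^10 - A^14 (w = -2)
1 component over 10 crossings, w = -2
9 Fox colorings among 3^10, |V(-1)| = 9: tricolorable
why: det 9 = |V(-1)|; divisible by 3, so tricolorable


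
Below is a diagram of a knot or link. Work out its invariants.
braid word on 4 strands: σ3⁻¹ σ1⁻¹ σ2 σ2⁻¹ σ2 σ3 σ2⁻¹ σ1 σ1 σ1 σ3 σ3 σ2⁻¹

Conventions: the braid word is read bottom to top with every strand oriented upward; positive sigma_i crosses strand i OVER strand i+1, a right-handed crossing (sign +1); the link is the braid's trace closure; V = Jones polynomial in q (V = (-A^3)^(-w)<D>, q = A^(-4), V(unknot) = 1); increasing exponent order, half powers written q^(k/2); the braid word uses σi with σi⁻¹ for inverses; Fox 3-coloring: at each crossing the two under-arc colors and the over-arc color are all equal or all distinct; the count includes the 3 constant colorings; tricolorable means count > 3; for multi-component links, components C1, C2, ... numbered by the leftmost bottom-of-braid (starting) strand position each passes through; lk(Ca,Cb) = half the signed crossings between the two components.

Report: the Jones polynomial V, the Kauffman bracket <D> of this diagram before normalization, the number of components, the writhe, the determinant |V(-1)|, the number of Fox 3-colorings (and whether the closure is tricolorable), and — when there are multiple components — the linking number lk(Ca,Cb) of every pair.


Jones polynomial: V(q) = 2q - 2q^2 + 3q^3 - 3q^4 + 2q^5 - 2q^6 + q^7
<D> = -A^-19 + 2A^-15 - 2A^-11 + 3A^-7 - 3A^-3 + 2A - 2A^5; writhe +3
components 1, writhe +3 (13 crossings)
3-colorings: 9 of 3^13, det 15 — tricolorable
note: the span of V is 6, forcing >= 6 crossings in any diagram


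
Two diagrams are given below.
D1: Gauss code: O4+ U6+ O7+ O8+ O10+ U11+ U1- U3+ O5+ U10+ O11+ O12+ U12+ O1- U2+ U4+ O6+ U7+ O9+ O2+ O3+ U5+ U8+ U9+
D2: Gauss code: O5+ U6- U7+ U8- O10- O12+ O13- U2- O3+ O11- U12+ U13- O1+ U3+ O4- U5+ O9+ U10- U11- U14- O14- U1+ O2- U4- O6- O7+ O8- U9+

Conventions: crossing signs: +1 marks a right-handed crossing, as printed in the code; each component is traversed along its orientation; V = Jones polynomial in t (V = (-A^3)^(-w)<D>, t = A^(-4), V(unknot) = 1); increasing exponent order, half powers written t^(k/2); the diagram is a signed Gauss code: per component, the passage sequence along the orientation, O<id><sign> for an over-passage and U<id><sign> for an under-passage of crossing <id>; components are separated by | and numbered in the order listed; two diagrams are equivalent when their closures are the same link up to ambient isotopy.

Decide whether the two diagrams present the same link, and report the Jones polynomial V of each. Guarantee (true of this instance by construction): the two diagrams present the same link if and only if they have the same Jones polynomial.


equivalent: no
D1 (bracket -A^-10 + A^-6 - A^-2 + A^2 - A^6 + A^10 + A^18; 12 crossings at w = +10): V = t^3 + t^5 - t^6 + t^7 - t^8 + t^9 - t^10
V(D2) = t^-5 - 2t^-4 + 2t^-3 - 2t^-2 + 2t^-1 - 1 + t  [14 crossings, <D> = A^-10 - A^-6 + 2A^-2 - 2A^2 + 2A^6 - 2A^10 + A^14, w = -2]
observation: V(t) takes 2 values over 2 diagrams, fixing the grouping


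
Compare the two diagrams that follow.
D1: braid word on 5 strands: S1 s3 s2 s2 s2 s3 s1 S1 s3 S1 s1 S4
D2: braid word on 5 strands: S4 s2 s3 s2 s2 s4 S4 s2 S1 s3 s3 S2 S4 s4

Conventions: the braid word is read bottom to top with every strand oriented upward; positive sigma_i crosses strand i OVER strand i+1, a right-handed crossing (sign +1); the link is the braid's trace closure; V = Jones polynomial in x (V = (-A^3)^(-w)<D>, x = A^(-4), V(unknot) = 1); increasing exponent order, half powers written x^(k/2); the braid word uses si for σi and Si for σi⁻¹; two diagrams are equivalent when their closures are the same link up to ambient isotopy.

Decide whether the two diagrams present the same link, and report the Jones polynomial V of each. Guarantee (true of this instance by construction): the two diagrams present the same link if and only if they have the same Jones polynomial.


equivalent: yes
D1 (bracket A^-20 - 2A^-16 + A^-12 - 2A^-8 + 2A^-4 + A^4; 12 crossings at w = +4): V = x^2 + 2x^4 - 2x^5 + x^6 - 2x^7 + x^8
D2 (bracket A^-20 - 2A^-16 + A^-12 - 2A^-8 + 2A^-4 + A^4; 14 crossings at w = +4): V = x^2 + 2x^4 - 2x^5 + x^6 - 2x^7 + x^8
key observation: Markov moves rewrite D1 (12 crossings) into D2 (14)


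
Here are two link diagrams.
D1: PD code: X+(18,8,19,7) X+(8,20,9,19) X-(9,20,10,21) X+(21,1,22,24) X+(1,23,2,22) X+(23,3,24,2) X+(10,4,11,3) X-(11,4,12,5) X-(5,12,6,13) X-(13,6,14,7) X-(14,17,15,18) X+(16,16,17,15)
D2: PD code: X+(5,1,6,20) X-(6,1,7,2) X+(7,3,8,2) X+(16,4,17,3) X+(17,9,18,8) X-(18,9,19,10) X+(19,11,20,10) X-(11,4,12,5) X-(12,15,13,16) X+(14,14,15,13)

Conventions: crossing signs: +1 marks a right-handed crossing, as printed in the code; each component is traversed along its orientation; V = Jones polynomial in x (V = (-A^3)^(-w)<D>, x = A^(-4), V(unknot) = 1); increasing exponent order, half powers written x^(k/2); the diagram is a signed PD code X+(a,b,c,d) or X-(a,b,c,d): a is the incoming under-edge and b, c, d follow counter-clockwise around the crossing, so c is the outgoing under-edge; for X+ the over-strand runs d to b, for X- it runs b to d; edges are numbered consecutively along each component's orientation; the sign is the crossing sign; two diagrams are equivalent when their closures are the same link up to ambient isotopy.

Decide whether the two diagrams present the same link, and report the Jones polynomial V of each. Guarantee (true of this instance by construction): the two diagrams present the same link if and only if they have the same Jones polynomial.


same link: no
V(D1) = x + x^3 - x^4  [12 crossings, <D> = -A^-10 + A^-6 + A^2, w = +2]
V(D2) = 1  (w +2, c 10, <D> = A^6)
note: 2 values of V(x) split the 2 diagrams


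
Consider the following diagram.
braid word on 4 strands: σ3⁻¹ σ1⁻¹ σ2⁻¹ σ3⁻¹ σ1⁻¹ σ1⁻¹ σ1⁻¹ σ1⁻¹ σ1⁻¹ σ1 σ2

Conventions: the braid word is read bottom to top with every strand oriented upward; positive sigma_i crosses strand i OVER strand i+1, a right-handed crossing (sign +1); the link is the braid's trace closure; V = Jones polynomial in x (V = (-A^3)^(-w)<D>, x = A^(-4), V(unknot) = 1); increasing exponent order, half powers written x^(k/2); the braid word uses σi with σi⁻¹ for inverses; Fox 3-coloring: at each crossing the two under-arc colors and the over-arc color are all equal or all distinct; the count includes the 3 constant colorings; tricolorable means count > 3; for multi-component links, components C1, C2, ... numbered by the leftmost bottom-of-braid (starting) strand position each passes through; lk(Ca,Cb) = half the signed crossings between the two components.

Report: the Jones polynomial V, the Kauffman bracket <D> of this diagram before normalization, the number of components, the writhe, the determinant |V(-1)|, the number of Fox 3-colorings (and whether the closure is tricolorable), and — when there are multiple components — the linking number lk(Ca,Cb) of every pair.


Jones polynomial: V(x) = -x^-9 + x^-8 - 2x^-7 + 3x^-6 - 2x^-5 + 2x^-4 - x^-3 + x^-2
<D> = -A^-13 + A^-9 - 2A^-5 + 2A^-1 - 3A^3 + 2A^7 - A^11 + A^15; writhe -7
components 1, writhe -7 (11 crossings)
3-colorings: 3 of 3^11, det 13 — not tricolorable
note: inverse pairs cancel, leaving σ3⁻¹ σ1⁻¹ σ2⁻¹ σ3⁻¹ σ1⁻¹ σ1⁻¹ σ1⁻¹ σ1⁻¹ σ2


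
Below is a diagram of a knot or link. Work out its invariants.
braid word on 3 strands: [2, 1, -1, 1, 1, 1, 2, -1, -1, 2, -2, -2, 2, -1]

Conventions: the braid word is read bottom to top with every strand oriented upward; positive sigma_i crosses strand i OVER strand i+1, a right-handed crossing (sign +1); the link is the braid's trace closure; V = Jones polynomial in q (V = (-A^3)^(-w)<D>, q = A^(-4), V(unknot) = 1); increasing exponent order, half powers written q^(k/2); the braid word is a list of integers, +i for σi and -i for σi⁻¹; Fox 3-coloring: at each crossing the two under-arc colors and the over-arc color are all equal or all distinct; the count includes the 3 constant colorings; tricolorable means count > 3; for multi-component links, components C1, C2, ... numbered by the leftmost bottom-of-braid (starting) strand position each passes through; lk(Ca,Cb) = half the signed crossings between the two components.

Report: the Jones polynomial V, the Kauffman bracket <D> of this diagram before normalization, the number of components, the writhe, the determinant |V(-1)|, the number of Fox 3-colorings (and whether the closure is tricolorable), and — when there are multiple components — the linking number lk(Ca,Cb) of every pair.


V = -q^-1 + 2 - q + 2q^2 - q^3 + q^4 - q^5
<D> = -A^-14 + A^-10 - A^-6 + 2A^-2 - A^2 + 2A^6 - A^10 (w = +2)
1 component over 14 crossings, w = +2
9 Fox colorings among 3^14, |V(-1)| = 9: tricolorable
why: w = +2 shifts under R1 moves; the (-A^3)^(-2) factor cancels that in V


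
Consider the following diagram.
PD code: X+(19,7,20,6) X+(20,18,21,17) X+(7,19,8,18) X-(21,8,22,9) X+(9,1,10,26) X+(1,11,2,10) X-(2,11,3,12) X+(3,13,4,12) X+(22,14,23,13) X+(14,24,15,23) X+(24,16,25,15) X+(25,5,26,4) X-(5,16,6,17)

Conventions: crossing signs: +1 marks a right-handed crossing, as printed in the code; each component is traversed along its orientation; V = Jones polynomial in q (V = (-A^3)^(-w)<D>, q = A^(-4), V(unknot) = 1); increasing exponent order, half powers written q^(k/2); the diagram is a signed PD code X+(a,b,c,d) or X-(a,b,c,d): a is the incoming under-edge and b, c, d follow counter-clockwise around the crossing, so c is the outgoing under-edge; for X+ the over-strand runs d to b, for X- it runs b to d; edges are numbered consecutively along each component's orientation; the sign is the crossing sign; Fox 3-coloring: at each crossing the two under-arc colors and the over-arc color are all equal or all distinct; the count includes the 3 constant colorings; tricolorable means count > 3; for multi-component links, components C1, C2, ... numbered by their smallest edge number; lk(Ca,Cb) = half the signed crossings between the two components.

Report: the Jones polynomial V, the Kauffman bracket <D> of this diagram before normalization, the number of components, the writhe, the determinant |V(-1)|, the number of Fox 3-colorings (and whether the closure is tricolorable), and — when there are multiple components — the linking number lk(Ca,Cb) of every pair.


V = q^2 + 2q^4 - 2q^5 + q^6 - 2q^7 + q^8
<D> = -A^-11 + 2A^-7 - A^-3 + 2A - 2A^5 - A^13 (w = +7)
1 component over 13 crossings, w = +7
27 Fox colorings among 3^13, |V(-1)| = 9: tricolorable
why: w = +7 shifts under R1 moves; the (-A^3)^(-7) factor cancels that in V


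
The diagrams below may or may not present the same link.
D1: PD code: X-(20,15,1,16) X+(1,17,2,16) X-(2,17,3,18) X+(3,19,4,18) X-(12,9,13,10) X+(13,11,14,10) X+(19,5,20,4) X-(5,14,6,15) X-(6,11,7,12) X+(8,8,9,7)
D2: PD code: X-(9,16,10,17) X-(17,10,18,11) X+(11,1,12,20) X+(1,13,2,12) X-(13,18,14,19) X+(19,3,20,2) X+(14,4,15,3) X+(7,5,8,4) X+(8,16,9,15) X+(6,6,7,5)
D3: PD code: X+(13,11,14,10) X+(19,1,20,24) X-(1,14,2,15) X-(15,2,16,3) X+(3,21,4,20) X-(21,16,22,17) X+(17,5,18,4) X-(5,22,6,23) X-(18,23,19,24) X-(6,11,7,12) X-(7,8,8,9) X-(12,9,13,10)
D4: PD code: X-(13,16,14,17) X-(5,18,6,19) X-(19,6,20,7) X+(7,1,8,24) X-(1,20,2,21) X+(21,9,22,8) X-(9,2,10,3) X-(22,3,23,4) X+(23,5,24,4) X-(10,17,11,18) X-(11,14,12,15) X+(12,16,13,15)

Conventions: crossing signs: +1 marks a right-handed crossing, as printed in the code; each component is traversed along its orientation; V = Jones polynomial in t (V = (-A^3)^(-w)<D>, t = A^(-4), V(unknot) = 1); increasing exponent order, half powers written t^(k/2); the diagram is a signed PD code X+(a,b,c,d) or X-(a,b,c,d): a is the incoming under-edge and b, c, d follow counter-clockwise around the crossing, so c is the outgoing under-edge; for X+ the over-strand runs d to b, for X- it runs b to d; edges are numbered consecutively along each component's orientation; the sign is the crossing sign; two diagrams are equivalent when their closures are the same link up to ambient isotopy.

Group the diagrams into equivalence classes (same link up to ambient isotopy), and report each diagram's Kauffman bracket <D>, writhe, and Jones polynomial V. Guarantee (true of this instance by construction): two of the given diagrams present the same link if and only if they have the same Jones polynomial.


grouping into links: {D1} | {D2} | {D3, D4}
V(D1) = 1  (w 0, c 10, <D> = 1)
V(D2) = t + t^3 - t^4  [10 crossings, <D> = -A^-4 + 1 + A^8, w = +4]
V(D3) = t^-5 - 2t^-4 + 2t^-3 - 2t^-2 + 2t^-1 - 1 + t  (w -4, c 12, <D> = A^-16 - A^-12 + 2A^-8 - 2A^-4 + 2 - 2A^4 + A^8)
V(D4) = t^-5 - 2t^-4 + 2t^-3 - 2t^-2 + 2t^-1 - 1 + t  [12 crossings, <D> = A^-16 - A^-12 + 2A^-8 - 2A^-4 + 2 - 2A^4 + A^8, w = -4]
why: 3 values of V(t) split the 4 diagrams


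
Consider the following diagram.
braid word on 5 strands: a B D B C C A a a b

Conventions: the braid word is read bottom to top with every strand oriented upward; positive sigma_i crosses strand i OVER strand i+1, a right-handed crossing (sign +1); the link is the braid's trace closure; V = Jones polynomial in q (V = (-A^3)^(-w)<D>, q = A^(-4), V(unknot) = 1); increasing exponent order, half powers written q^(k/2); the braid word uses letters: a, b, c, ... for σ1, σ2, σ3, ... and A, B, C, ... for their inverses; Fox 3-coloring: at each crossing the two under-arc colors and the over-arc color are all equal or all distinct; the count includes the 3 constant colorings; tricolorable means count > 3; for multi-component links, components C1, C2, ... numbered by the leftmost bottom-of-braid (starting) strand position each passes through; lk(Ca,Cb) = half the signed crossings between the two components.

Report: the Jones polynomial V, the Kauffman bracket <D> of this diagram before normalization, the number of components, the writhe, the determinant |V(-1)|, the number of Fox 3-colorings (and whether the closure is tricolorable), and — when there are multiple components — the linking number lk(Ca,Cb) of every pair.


V = q^-3 + q^-2 + q^-1 + 1
<D> = A^-6 + A^-2 + A^2 + A^6 (w = -2)
3 components over 10 crossings, w = -2
lk(C1,C2): 0
lk(C1,C3) = 0
linking number lk(C2,C3) = -1
9 Fox colorings among 3^10, |V(-1)| = 0: tricolorable
why: the word shrinks to σ1 σ2⁻¹ σ4⁻¹ σ2⁻¹ σ3⁻¹ σ3⁻¹ σ1 σ2 after cancelling


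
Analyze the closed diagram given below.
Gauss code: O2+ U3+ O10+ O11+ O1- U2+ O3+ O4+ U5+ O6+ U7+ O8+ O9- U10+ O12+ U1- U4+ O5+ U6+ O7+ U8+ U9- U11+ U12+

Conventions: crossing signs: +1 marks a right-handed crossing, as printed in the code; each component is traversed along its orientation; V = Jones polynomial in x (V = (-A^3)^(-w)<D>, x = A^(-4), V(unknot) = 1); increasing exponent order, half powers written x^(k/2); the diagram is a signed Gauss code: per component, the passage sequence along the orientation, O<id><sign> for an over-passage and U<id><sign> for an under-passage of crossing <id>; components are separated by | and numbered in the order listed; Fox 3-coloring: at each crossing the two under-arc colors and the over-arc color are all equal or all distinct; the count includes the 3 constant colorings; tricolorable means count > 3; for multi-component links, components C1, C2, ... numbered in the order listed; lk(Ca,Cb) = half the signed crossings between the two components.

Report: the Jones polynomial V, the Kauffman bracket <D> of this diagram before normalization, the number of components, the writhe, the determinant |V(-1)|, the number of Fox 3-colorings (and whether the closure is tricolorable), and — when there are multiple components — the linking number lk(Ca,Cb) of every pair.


Jones polynomial: V(x) = x^3 + 2x^5 - 2x^6 + 2x^7 - 3x^8 + 2x^9 - 2x^10 + x^11
<D> = A^-20 - 2A^-16 + 2A^-12 - 3A^-8 + 2A^-4 - 2 + 2A^4 + A^12; writhe +8
components 1, writhe +8 (12 crossings)
3-colorings: 9 of 3^12, det 15 — tricolorable
note: |V(-1)| = 15: so tricolorable, since 3 divides 15


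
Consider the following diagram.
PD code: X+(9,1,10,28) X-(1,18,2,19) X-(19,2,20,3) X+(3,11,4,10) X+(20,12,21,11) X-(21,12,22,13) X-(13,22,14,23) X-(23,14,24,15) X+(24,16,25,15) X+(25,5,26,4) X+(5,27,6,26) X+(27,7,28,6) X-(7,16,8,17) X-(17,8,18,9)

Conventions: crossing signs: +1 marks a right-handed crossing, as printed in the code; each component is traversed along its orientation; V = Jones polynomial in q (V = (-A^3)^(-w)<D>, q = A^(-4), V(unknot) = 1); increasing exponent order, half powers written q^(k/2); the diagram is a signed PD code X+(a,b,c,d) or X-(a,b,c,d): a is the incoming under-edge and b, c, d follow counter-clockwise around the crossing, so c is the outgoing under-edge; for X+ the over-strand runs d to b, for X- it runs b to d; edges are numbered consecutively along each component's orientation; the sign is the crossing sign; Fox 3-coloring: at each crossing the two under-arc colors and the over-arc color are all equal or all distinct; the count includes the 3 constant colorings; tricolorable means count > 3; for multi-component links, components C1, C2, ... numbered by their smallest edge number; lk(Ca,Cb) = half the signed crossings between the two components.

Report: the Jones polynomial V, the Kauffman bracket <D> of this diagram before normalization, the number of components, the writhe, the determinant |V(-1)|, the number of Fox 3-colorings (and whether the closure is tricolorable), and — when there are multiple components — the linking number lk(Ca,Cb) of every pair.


V(q) = -q^-5 + 3q^-4 - 6q^-3 + 9q^-2 - 11q^-1 + 13 - 11q + 9q^2 - 6q^3 + 3q^4 - q^5
bracket: -A^-20 + 3A^-16 - 6A^-12 + 9A^-8 - 11A^-4 + 13 - 11A^4 + 9A^8 - 6A^12 + 3A^16 - A^20, w = 0
1 component, writhe 0, over 14 crossings
det 73, colorings 3 of 3^14 — not tricolorable
observation: the span of V is 10, forcing >= 10 crossings in any diagram


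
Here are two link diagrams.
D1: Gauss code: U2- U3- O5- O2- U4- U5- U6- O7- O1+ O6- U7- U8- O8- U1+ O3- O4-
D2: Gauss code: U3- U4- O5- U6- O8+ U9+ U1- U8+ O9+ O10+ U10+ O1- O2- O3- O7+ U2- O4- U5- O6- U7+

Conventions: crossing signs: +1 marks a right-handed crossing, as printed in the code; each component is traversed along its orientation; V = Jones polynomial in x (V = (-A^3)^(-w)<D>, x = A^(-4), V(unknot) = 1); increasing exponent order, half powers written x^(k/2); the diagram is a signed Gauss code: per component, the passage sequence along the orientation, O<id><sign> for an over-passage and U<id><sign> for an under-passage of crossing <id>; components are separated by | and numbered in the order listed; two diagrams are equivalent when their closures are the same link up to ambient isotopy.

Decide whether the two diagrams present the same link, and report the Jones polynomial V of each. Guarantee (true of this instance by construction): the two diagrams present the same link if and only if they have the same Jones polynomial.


equivalent: yes
V(D1) = -x^-4 + x^-3 + x^-1  (w -6, c 8, <D> = A^-14 + A^-6 - A^-2)
V(D2) = -x^-4 + x^-3 + x^-1  [10 crossings, <D> = A^-2 + A^6 - A^10, w = -2]
key observation: Reidemeister moves carry D1 (8 crossings) to D2 (10)


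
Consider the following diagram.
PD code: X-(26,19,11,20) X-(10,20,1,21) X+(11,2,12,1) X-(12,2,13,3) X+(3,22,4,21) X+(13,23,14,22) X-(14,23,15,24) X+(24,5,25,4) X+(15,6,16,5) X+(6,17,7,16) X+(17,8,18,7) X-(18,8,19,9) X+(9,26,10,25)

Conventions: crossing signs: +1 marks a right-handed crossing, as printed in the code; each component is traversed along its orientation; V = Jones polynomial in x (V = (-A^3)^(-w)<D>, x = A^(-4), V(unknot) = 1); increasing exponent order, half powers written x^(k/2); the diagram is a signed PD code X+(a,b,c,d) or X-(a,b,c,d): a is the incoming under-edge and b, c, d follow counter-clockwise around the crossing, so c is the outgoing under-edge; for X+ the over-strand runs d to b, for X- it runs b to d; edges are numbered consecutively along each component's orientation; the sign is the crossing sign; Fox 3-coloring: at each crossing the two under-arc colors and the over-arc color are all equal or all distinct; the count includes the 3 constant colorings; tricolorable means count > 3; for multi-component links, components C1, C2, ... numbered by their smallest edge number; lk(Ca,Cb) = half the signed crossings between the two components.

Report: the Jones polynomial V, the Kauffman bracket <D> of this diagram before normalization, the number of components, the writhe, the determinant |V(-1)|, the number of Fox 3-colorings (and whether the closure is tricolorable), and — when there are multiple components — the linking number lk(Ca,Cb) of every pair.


V(x) = -x^(1/2) + x^(3/2) - x^(5/2) - x^(9/2)
bracket: A^-9 + A^-1 - A^3 + A^7, w = +3
2 components, writhe +3, over 13 crossings
lk(C1,C2) = +2
det 4, colorings 3 of 3^13 — not tricolorable
observation: w = +3 (over 13 crossings) is diagram-only; (-A^3)^(-3) removes it from V
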